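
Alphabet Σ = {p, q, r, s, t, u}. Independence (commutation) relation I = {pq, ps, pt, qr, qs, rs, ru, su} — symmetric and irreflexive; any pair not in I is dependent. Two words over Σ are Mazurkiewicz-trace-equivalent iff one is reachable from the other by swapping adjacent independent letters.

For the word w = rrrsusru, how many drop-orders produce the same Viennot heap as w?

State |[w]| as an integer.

0(r) covers ∅
1(r) covers 0:r
2(r) covers 1:r
3(s) covers ∅
4(u) covers ∅
5(s) covers 3:s
6(r) covers 2:r
7(u) covers 4:u
floor of heap: 0:r, 3:s, 4:u
completions by unplaced set U, small U first (add the entries for U minus each lowest piece of U):
  |U|=1: {5}:1  {6}:1  {7}:1
  |U|=2: {2,6}:1  {3,5}:1  {4,7}:1  {5,6}:2  {5,7}:2  {6,7}:2
  |U|=3: {1,2,6}:1  {2,5,6}:3  {2,6,7}:3  {3,5,6}:3  {3,5,7}:3  {4,5,7}:3  {4,6,7}:3  {5,6,7}:6
  |U|=4: {0,1,2,6}:1  {1,2,5,6}:4  {1,2,6,7}:4  {2,3,5,6}:6  {2,4,6,7}:6  {2,5,6,7}:12  {3,4,5,7}:6  {3,5,6,7}:12  {4,5,6,7}:12
  |U|=5: {0,1,2,5,6}:5  {0,1,2,6,7}:5  {1,2,3,5,6}:10  {1,2,4,6,7}:10  {1,2,5,6,7}:20  {2,3,5,6,7}:30  {2,4,5,6,7}:30  {3,4,5,6,7}:30
  |U|=6: {0,1,2,3,5,6}:15  {0,1,2,4,6,7}:15  {0,1,2,5,6,7}:30  {1,2,3,5,6,7}:60  {1,2,4,5,6,7}:60  {2,3,4,5,6,7}:90
  start at 0(r): 210
  start at 3(s): 105
  start at 4(u): 105
sum over floor = 420

420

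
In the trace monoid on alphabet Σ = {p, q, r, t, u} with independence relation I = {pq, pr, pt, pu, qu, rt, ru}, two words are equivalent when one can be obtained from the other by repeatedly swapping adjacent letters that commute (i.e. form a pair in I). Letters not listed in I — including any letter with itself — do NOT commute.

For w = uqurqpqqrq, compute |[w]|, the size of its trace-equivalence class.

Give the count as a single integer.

360

#0=u has no predecessor
#1=q has no predecessor
#2=u depends on [0:u]
#3=r depends on [1:q]
#4=q depends on [3:r]
#5=p has no predecessor
#6=q depends on [4:q]
#7=q depends on [6:q]
#8=r depends on [7:q]
#9=q depends on [8:r]
sources: [0:u, 1:q, 5:p]
N(rest) = Σ N(rest − s) over sources s of rest; N(one piece) = 1:
  size 1 → [2]=1  [5]=1  [9]=1
  size 2 → [0,2]=1  [2,5]=2  [2,9]=2  [5,9]=2  [8,9]=1
  size 3 → [0,2,5]=3  [0,2,9]=3  [2,5,9]=6  [2,8,9]=3  [5,8,9]=3  [7,8,9]=1
  size 4 → [0,2,5,9]=12  [0,2,8,9]=6  [2,5,8,9]=12  [2,7,8,9]=4  [5,7,8,9]=4  [6,7,8,9]=1
  size 5 → [0,2,5,8,9]=30  [0,2,7,8,9]=10  [2,5,7,8,9]=20  [2,6,7,8,9]=5  [4,6,7,8,9]=1  [5,6,7,8,9]=5
  size 6 → [0,2,5,7,8,9]=60  [0,2,6,7,8,9]=15  [2,4,6,7,8,9]=6  [2,5,6,7,8,9]=30  [3,4,6,7,8,9]=1  [4,5,6,7,8,9]=6
  size 7 → [0,2,4,6,7,8,9]=21  [0,2,5,6,7,8,9]=105  [1,3,4,6,7,8,9]=1  [2,3,4,6,7,8,9]=7  [2,4,5,6,7,8,9]=42  [3,4,5,6,7,8,9]=7
  size 8 → [0,2,3,4,6,7,8,9]=28  [0,2,4,5,6,7,8,9]=168  [1,2,3,4,6,7,8,9]=8  [1,3,4,5,6,7,8,9]=8  [2,3,4,5,6,7,8,9]=56
  first=0(u) contributes 72
  first=1(q) contributes 252
  first=5(p) contributes 36
|[w]| = 360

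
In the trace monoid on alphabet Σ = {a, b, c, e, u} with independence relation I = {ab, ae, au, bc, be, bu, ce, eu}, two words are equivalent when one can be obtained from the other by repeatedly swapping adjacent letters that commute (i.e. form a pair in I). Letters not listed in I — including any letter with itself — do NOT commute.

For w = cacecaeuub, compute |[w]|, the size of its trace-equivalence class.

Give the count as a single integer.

piece 0:c — minimal
piece 1:a rests on {0:c}
piece 2:c rests on {1:a}
piece 3:e — minimal
piece 4:c rests on {2:c}
piece 5:a rests on {4:c}
piece 6:e rests on {3:e}
piece 7:u rests on {4:c}
piece 8:u rests on {7:u}
piece 9:b — minimal
minimal pieces: {0:c, 3:e, 9:b}
ways to finish when only these pieces remain (= sum over removing one remaining piece with nothing left below it):
  1 left: {5}→1  {6}→1  {8}→1  {9}→1
  2 left: {3,6}→1  {5,6}→2  {5,8}→2  {5,9}→2  {6,8}→2  {6,9}→2  {7,8}→1  {8,9}→2
  3 left: {3,5,6}→3  {3,6,8}→3  {3,6,9}→3  {5,6,8}→6  {5,6,9}→6  {5,7,8}→3  {5,8,9}→6  {6,7,8}→3  {6,8,9}→6  {7,8,9}→3
  4 left: {3,5,6,8}→12  {3,5,6,9}→12  {3,6,7,8}→6  {3,6,8,9}→12  {4,5,7,8}→3  {5,6,7,8}→12  {5,6,8,9}→24  {5,7,8,9}→12  {6,7,8,9}→12
  5 left: {2,4,5,7,8}→3  {3,5,6,7,8}→30  {3,5,6,8,9}→60  {3,6,7,8,9}→30  {4,5,6,7,8}→15  {4,5,7,8,9}→15  {5,6,7,8,9}→60
  6 left: {1,2,4,5,7,8}→3  {2,4,5,6,7,8}→18  {2,4,5,7,8,9}→18  {3,4,5,6,7,8}→45  {3,5,6,7,8,9}→180  {4,5,6,7,8,9}→90
  7 left: {0,1,2,4,5,7,8}→3  {1,2,4,5,6,7,8}→21  {1,2,4,5,7,8,9}→21  {2,3,4,5,6,7,8}→63  {2,4,5,6,7,8,9}→126  {3,4,5,6,7,8,9}→315
  8 left: {0,1,2,4,5,6,7,8}→24  {0,1,2,4,5,7,8,9}→24  {1,2,3,4,5,6,7,8}→84  {1,2,4,5,6,7,8,9}→168  {2,3,4,5,6,7,8,9}→504
  placing 0:c first → 756 extensions
  placing 3:e first → 216 extensions
  placing 9:b first → 108 extensions
total linear extensions = 1080

1080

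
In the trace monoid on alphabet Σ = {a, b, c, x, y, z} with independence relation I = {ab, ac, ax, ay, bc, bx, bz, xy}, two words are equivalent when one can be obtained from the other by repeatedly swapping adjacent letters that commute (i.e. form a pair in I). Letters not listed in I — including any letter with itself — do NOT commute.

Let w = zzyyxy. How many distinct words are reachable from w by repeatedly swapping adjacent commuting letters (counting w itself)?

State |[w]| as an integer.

4

0(z) covers ∅
1(z) covers 0:z
2(y) covers 1:z
3(y) covers 2:y
4(x) covers 1:z
5(y) covers 3:y
floor of heap: 0:z
completions by unplaced set U, small U first (add the entries for U minus each lowest piece of U):
  |U|=1: {4}:1  {5}:1
  |U|=2: {3,5}:1  {4,5}:2
  |U|=3: {2,3,5}:1  {3,4,5}:3
  |U|=4: {2,3,4,5}:4
  start at 0(z): 4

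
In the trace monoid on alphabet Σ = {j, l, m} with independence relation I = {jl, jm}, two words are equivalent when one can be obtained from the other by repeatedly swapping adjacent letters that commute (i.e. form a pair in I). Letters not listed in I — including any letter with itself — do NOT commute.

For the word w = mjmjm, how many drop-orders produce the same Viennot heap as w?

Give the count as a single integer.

10

0(m) covers ∅
1(j) covers ∅
2(m) covers 0:m
3(j) covers 1:j
4(m) covers 2:m
floor of heap: 0:m, 1:j
completions by unplaced set U, small U first (add the entries for U minus each lowest piece of U):
  |U|=1: {3}:1  {4}:1
  |U|=2: {1,3}:1  {2,4}:1  {3,4}:2
  |U|=3: {0,2,4}:1  {1,3,4}:3  {2,3,4}:3
  start at 0(m): 6
  start at 1(j): 4
sum over floor = 10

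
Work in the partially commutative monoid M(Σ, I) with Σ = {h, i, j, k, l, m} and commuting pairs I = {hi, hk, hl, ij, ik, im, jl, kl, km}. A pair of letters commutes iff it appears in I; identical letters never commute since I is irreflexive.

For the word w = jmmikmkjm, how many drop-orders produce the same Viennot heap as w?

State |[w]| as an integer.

90

drop 0:j onto floor
drop 1:m onto {0:j}
drop 2:m onto {1:m}
drop 3:i onto floor
drop 4:k onto {0:j}
drop 5:m onto {2:m}
drop 6:k onto {4:k}
drop 7:j onto {5:m, 6:k}
drop 8:m onto {7:j}
ground layer = {0:j, 3:i}
drop-orders for the pieces not yet dropped (sum over which currently-grounded one goes next):
  1 to go: {3} 1  {8} 1
  2 to go: {3,8} 2  {7,8} 1
  3 to go: {3,7,8} 3  {5,7,8} 1  {6,7,8} 1
  4 to go: {2,5,7,8} 1  {3,5,7,8} 4  {3,6,7,8} 4  {4,6,7,8} 1  {5,6,7,8} 2
  5 to go: {1,2,5,7,8} 1  {2,3,5,7,8} 5  {2,5,6,7,8} 3  {3,4,6,7,8} 5  {3,5,6,7,8} 10  {4,5,6,7,8} 3
  6 to go: {1,2,3,5,7,8} 6  {1,2,5,6,7,8} 4  {2,3,5,6,7,8} 18  {2,4,5,6,7,8} 6  {3,4,5,6,7,8} 18
  7 to go: {1,2,3,5,6,7,8} 28  {1,2,4,5,6,7,8} 10  {2,3,4,5,6,7,8} 42
  if 0:j drops first: 80 orders
  if 3:i drops first: 10 orders
heap linearizations: 90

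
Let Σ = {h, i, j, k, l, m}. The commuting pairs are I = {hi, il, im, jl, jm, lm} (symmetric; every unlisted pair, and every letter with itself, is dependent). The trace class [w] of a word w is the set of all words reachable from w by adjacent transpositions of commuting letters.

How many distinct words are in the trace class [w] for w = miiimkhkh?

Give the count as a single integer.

#0=m has no predecessor
#1=i has no predecessor
#2=i depends on [1:i]
#3=i depends on [2:i]
#4=m depends on [0:m]
#5=k depends on [3:i, 4:m]
#6=h depends on [5:k]
#7=k depends on [6:h]
#8=h depends on [7:k]
sources: [0:m, 1:i]
N(rest) = Σ N(rest − s) over sources s of rest; N(one piece) = 1:
  size 1 → [8]=1
  size 2 → [7,8]=1
  size 3 → [6,7,8]=1
  size 4 → [5,6,7,8]=1
  size 5 → [3,5,6,7,8]=1  [4,5,6,7,8]=1
  size 6 → [0,4,5,6,7,8]=1  [2,3,5,6,7,8]=1  [3,4,5,6,7,8]=2
  size 7 → [0,3,4,5,6,7,8]=3  [1,2,3,5,6,7,8]=1  [2,3,4,5,6,7,8]=3
  first=0(m) contributes 4
  first=1(i) contributes 6
|[w]| = 10

10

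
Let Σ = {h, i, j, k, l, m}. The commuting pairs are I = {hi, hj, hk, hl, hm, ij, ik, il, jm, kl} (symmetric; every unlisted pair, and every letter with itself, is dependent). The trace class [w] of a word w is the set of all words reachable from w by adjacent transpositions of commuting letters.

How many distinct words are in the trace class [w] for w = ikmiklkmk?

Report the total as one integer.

24

#0=i has no predecessor
#1=k has no predecessor
#2=m depends on [0:i, 1:k]
#3=i depends on [2:m]
#4=k depends on [2:m]
#5=l depends on [2:m]
#6=k depends on [4:k]
#7=m depends on [3:i, 5:l, 6:k]
#8=k depends on [7:m]
sources: [0:i, 1:k]
N(rest) = Σ N(rest − s) over sources s of rest; N(one piece) = 1:
  size 1 → [8]=1
  size 2 → [7,8]=1
  size 3 → [3,7,8]=1  [5,7,8]=1  [6,7,8]=1
  size 4 → [3,5,7,8]=2  [3,6,7,8]=2  [4,6,7,8]=1  [5,6,7,8]=2
  size 5 → [3,4,6,7,8]=3  [3,5,6,7,8]=6  [4,5,6,7,8]=3
  size 6 → [3,4,5,6,7,8]=12
  size 7 → [2,3,4,5,6,7,8]=12
  first=0(i) contributes 12
  first=1(k) contributes 12
|[w]| = 24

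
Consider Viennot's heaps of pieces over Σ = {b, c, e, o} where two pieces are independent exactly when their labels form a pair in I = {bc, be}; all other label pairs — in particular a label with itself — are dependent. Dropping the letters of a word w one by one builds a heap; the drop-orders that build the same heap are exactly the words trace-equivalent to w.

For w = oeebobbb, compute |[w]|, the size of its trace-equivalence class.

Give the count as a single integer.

0(o) covers ∅
1(e) covers 0:o
2(e) covers 1:e
3(b) covers 0:o
4(o) covers 2:e, 3:b
5(b) covers 4:o
6(b) covers 5:b
7(b) covers 6:b
floor of heap: 0:o
completions by unplaced set U, small U first (add the entries for U minus each lowest piece of U):
  |U|=1: {7}:1
  |U|=2: {6,7}:1
  |U|=3: {5,6,7}:1
  |U|=4: {4,5,6,7}:1
  |U|=5: {2,4,5,6,7}:1  {3,4,5,6,7}:1
  |U|=6: {1,2,4,5,6,7}:1  {2,3,4,5,6,7}:2
  start at 0(o): 3

3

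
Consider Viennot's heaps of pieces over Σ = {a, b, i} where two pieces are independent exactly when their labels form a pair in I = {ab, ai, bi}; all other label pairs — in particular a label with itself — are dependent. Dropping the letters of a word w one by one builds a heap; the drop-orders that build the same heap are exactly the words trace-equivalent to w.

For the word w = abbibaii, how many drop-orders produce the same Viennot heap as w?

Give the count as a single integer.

560

drop 0:a onto floor
drop 1:b onto floor
drop 2:b onto {1:b}
drop 3:i onto floor
drop 4:b onto {2:b}
drop 5:a onto {0:a}
drop 6:i onto {3:i}
drop 7:i onto {6:i}
ground layer = {0:a, 1:b, 3:i}
drop-orders for the pieces not yet dropped (sum over which currently-grounded one goes next):
  1 to go: {4} 1  {5} 1  {7} 1
  2 to go: {0,5} 1  {2,4} 1  {4,5} 2  {4,7} 2  {5,7} 2  {6,7} 1
  3 to go: {0,4,5} 3  {0,5,7} 3  {1,2,4} 1  {2,4,5} 3  {2,4,7} 3  {3,6,7} 1  {4,5,7} 6  {4,6,7} 3  {5,6,7} 3
  4 to go: {0,2,4,5} 6  {0,4,5,7} 12  {0,5,6,7} 6  {1,2,4,5} 4  {1,2,4,7} 4  {2,4,5,7} 12  {2,4,6,7} 6  {3,4,6,7} 4  {3,5,6,7} 4  {4,5,6,7} 12
  5 to go: {0,1,2,4,5} 10  {0,2,4,5,7} 30  {0,3,5,6,7} 10  {0,4,5,6,7} 30  {1,2,4,5,7} 20  {1,2,4,6,7} 10  {2,3,4,6,7} 10  {2,4,5,6,7} 30  {3,4,5,6,7} 20
  6 to go: {0,1,2,4,5,7} 60  {0,2,4,5,6,7} 90  {0,3,4,5,6,7} 60  {1,2,3,4,6,7} 20  {1,2,4,5,6,7} 60  {2,3,4,5,6,7} 60
  if 0:a drops first: 140 orders
  if 1:b drops first: 210 orders
  if 3:i drops first: 210 orders
heap linearizations: 560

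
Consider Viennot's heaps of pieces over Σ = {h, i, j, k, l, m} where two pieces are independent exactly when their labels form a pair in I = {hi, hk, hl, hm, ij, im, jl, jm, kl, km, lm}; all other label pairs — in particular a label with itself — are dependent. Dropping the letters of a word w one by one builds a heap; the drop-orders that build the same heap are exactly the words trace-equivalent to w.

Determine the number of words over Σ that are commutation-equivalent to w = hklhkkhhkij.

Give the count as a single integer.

1750

piece 0:h — minimal
piece 1:k — minimal
piece 2:l — minimal
piece 3:h rests on {0:h}
piece 4:k rests on {1:k}
piece 5:k rests on {4:k}
piece 6:h rests on {3:h}
piece 7:h rests on {6:h}
piece 8:k rests on {5:k}
piece 9:i rests on {2:l, 8:k}
piece 10:j rests on {7:h, 8:k}
minimal pieces: {0:h, 1:k, 2:l}
ways to finish when only these pieces remain (= sum over removing one remaining piece with nothing left below it):
  1 left: {9}→1  {10}→1
  2 left: {2,9}→1  {7,10}→1  {9,10}→2
  3 left: {2,9,10}→3  {6,7,10}→1  {7,9,10}→3  {8,9,10}→2
  4 left: {2,7,9,10}→6  {2,8,9,10}→5  {3,6,7,10}→1  {5,8,9,10}→2  {6,7,9,10}→4  {7,8,9,10}→5
  5 left: {0,3,6,7,10}→1  {2,5,8,9,10}→7  {2,6,7,9,10}→10  {2,7,8,9,10}→16  {3,6,7,9,10}→5  {4,5,8,9,10}→2  {5,7,8,9,10}→7  {6,7,8,9,10}→9
  6 left: {0,3,6,7,9,10}→6  {1,4,5,8,9,10}→2  {2,3,6,7,9,10}→15  {2,4,5,8,9,10}→9  {2,5,7,8,9,10}→30  {2,6,7,8,9,10}→35  {3,6,7,8,9,10}→14  {4,5,7,8,9,10}→9  {5,6,7,8,9,10}→16
  7 left: {0,2,3,6,7,9,10}→21  {0,3,6,7,8,9,10}→20  {1,2,4,5,8,9,10}→11  {1,4,5,7,8,9,10}→11  {2,3,6,7,8,9,10}→64  {2,4,5,7,8,9,10}→48  {2,5,6,7,8,9,10}→81  {3,5,6,7,8,9,10}→30  {4,5,6,7,8,9,10}→25
  8 left: {0,2,3,6,7,8,9,10}→105  {0,3,5,6,7,8,9,10}→50  {1,2,4,5,7,8,9,10}→70  {1,4,5,6,7,8,9,10}→36  {2,3,5,6,7,8,9,10}→175  {2,4,5,6,7,8,9,10}→154  {3,4,5,6,7,8,9,10}→55
  9 left: {0,2,3,5,6,7,8,9,10}→330  {0,3,4,5,6,7,8,9,10}→105  {1,2,4,5,6,7,8,9,10}→260  {1,3,4,5,6,7,8,9,10}→91  {2,3,4,5,6,7,8,9,10}→384
  placing 0:h first → 735 extensions
  placing 1:k first → 819 extensions
  placing 2:l first → 196 extensions
total linear extensions = 1750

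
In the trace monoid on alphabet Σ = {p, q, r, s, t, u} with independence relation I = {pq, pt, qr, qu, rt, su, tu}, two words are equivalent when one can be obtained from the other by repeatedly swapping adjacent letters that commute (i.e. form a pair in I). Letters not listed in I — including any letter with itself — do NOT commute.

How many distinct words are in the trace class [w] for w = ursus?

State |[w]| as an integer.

#0=u has no predecessor
#1=r depends on [0:u]
#2=s depends on [1:r]
#3=u depends on [1:r]
#4=s depends on [2:s]
sources: [0:u]
N(rest) = Σ N(rest − s) over sources s of rest; N(one piece) = 1:
  size 1 → [3]=1  [4]=1
  size 2 → [2,4]=1  [3,4]=2
  size 3 → [2,3,4]=3
  first=0(u) contributes 3

3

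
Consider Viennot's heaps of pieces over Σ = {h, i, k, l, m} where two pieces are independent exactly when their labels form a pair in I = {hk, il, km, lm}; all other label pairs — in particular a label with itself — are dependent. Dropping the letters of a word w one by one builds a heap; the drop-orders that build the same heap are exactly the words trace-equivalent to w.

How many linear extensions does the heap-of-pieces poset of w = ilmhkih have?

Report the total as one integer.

8

#0=i has no predecessor
#1=l has no predecessor
#2=m depends on [0:i]
#3=h depends on [1:l, 2:m]
#4=k depends on [0:i, 1:l]
#5=i depends on [3:h, 4:k]
#6=h depends on [5:i]
sources: [0:i, 1:l]
N(rest) = Σ N(rest − s) over sources s of rest; N(one piece) = 1:
  size 1 → [6]=1
  size 2 → [5,6]=1
  size 3 → [3,5,6]=1  [4,5,6]=1
  size 4 → [2,3,5,6]=1  [3,4,5,6]=2
  size 5 → [1,3,4,5,6]=2  [2,3,4,5,6]=3
  first=0(i) contributes 5
  first=1(l) contributes 3
|[w]| = 8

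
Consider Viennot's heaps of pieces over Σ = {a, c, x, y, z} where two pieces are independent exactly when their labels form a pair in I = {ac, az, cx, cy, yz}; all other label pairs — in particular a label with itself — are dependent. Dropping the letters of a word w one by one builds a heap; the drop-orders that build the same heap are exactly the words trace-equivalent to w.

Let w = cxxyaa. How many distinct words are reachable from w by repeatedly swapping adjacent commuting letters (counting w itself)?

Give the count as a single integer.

6

#0=c has no predecessor
#1=x has no predecessor
#2=x depends on [1:x]
#3=y depends on [2:x]
#4=a depends on [3:y]
#5=a depends on [4:a]
sources: [0:c, 1:x]
N(rest) = Σ N(rest − s) over sources s of rest; N(one piece) = 1:
  size 1 → [0]=1  [5]=1
  size 2 → [0,5]=2  [4,5]=1
  size 3 → [0,4,5]=3  [3,4,5]=1
  size 4 → [0,3,4,5]=4  [2,3,4,5]=1
  first=0(c) contributes 1
  first=1(x) contributes 5
|[w]| = 6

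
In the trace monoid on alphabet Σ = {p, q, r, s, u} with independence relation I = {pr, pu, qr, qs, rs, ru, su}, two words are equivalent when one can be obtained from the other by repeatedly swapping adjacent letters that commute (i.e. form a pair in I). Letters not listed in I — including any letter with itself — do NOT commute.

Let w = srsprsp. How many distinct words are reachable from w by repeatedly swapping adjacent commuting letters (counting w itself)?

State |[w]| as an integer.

piece 0:s — minimal
piece 1:r — minimal
piece 2:s rests on {0:s}
piece 3:p rests on {2:s}
piece 4:r rests on {1:r}
piece 5:s rests on {3:p}
piece 6:p rests on {5:s}
minimal pieces: {0:s, 1:r}
ways to finish when only these pieces remain (= sum over removing one remaining piece with nothing left below it):
  1 left: {4}→1  {6}→1
  2 left: {1,4}→1  {4,6}→2  {5,6}→1
  3 left: {1,4,6}→3  {3,5,6}→1  {4,5,6}→3
  4 left: {1,4,5,6}→6  {2,3,5,6}→1  {3,4,5,6}→4
  5 left: {0,2,3,5,6}→1  {1,3,4,5,6}→10  {2,3,4,5,6}→5
  placing 0:s first → 15 extensions
  placing 1:r first → 6 extensions
total linear extensions = 21

21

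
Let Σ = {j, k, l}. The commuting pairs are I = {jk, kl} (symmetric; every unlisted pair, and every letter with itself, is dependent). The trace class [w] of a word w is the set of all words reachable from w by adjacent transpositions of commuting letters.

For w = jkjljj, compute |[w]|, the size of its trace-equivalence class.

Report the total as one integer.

piece 0:j — minimal
piece 1:k — minimal
piece 2:j rests on {0:j}
piece 3:l rests on {2:j}
piece 4:j rests on {3:l}
piece 5:j rests on {4:j}
minimal pieces: {0:j, 1:k}
ways to finish when only these pieces remain (= sum over removing one remaining piece with nothing left below it):
  1 left: {1}→1  {5}→1
  2 left: {1,5}→2  {4,5}→1
  3 left: {1,4,5}→3  {3,4,5}→1
  4 left: {1,3,4,5}→4  {2,3,4,5}→1
  placing 0:j first → 5 extensions
  placing 1:k first → 1 extensions
total linear extensions = 6

6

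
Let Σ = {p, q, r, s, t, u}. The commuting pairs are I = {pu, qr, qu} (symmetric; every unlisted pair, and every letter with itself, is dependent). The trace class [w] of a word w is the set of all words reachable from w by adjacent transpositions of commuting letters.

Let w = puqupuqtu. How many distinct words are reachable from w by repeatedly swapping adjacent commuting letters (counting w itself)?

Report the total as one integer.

35

0(p) covers ∅
1(u) covers ∅
2(q) covers 0:p
3(u) covers 1:u
4(p) covers 2:q
5(u) covers 3:u
6(q) covers 4:p
7(t) covers 5:u, 6:q
8(u) covers 7:t
floor of heap: 0:p, 1:u
completions by unplaced set U, small U first (add the entries for U minus each lowest piece of U):
  |U|=1: {8}:1
  |U|=2: {7,8}:1
  |U|=3: {5,7,8}:1  {6,7,8}:1
  |U|=4: {3,5,7,8}:1  {4,6,7,8}:1  {5,6,7,8}:2
  |U|=5: {1,3,5,7,8}:1  {2,4,6,7,8}:1  {3,5,6,7,8}:3  {4,5,6,7,8}:3
  |U|=6: {0,2,4,6,7,8}:1  {1,3,5,6,7,8}:4  {2,4,5,6,7,8}:4  {3,4,5,6,7,8}:6
  |U|=7: {0,2,4,5,6,7,8}:5  {1,3,4,5,6,7,8}:10  {2,3,4,5,6,7,8}:10
  start at 0(p): 20
  start at 1(u): 15
sum over floor = 35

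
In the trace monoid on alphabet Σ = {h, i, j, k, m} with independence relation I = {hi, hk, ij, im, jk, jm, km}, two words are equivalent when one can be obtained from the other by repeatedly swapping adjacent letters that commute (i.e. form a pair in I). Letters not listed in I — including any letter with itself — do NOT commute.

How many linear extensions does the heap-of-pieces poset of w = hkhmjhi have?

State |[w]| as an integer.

42

piece 0:h — minimal
piece 1:k — minimal
piece 2:h rests on {0:h}
piece 3:m rests on {2:h}
piece 4:j rests on {2:h}
piece 5:h rests on {3:m, 4:j}
piece 6:i rests on {1:k}
minimal pieces: {0:h, 1:k}
ways to finish when only these pieces remain (= sum over removing one remaining piece with nothing left below it):
  1 left: {5}→1  {6}→1
  2 left: {1,6}→1  {3,5}→1  {4,5}→1  {5,6}→2
  3 left: {1,5,6}→3  {3,4,5}→2  {3,5,6}→3  {4,5,6}→3
  4 left: {1,3,5,6}→6  {1,4,5,6}→6  {2,3,4,5}→2  {3,4,5,6}→8
  5 left: {0,2,3,4,5}→2  {1,3,4,5,6}→20  {2,3,4,5,6}→10
  placing 0:h first → 30 extensions
  placing 1:k first → 12 extensions
total linear extensions = 42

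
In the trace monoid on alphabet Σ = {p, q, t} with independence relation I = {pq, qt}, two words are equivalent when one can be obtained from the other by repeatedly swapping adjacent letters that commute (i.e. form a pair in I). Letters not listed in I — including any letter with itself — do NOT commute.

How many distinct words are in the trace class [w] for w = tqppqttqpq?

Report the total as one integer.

210

piece 0:t — minimal
piece 1:q — minimal
piece 2:p rests on {0:t}
piece 3:p rests on {2:p}
piece 4:q rests on {1:q}
piece 5:t rests on {3:p}
piece 6:t rests on {5:t}
piece 7:q rests on {4:q}
piece 8:p rests on {6:t}
piece 9:q rests on {7:q}
minimal pieces: {0:t, 1:q}
ways to finish when only these pieces remain (= sum over removing one remaining piece with nothing left below it):
  1 left: {8}→1  {9}→1
  2 left: {6,8}→1  {7,9}→1  {8,9}→2
  3 left: {4,7,9}→1  {5,6,8}→1  {6,8,9}→3  {7,8,9}→3
  4 left: {1,4,7,9}→1  {3,5,6,8}→1  {4,7,8,9}→4  {5,6,8,9}→4  {6,7,8,9}→6
  5 left: {1,4,7,8,9}→5  {2,3,5,6,8}→1  {3,5,6,8,9}→5  {4,6,7,8,9}→10  {5,6,7,8,9}→10
  6 left: {0,2,3,5,6,8}→1  {1,4,6,7,8,9}→15  {2,3,5,6,8,9}→6  {3,5,6,7,8,9}→15  {4,5,6,7,8,9}→20
  7 left: {0,2,3,5,6,8,9}→7  {1,4,5,6,7,8,9}→35  {2,3,5,6,7,8,9}→21  {3,4,5,6,7,8,9}→35
  8 left: {0,2,3,5,6,7,8,9}→28  {1,3,4,5,6,7,8,9}→70  {2,3,4,5,6,7,8,9}→56
  placing 0:t first → 126 extensions
  placing 1:q first → 84 extensions
total linear extensions = 210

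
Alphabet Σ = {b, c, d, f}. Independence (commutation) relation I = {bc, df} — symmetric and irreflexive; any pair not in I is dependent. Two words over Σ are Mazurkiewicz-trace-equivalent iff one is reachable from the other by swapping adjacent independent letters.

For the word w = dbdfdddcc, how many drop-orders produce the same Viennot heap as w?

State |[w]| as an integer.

5

drop 0:d onto floor
drop 1:b onto {0:d}
drop 2:d onto {1:b}
drop 3:f onto {1:b}
drop 4:d onto {2:d}
drop 5:d onto {4:d}
drop 6:d onto {5:d}
drop 7:c onto {3:f, 6:d}
drop 8:c onto {7:c}
ground layer = {0:d}
drop-orders for the pieces not yet dropped (sum over which currently-grounded one goes next):
  1 to go: {8} 1
  2 to go: {7,8} 1
  3 to go: {3,7,8} 1  {6,7,8} 1
  4 to go: {3,6,7,8} 2  {5,6,7,8} 1
  5 to go: {3,5,6,7,8} 3  {4,5,6,7,8} 1
  6 to go: {2,4,5,6,7,8} 1  {3,4,5,6,7,8} 4
  7 to go: {2,3,4,5,6,7,8} 5
  if 0:d drops first: 5 orders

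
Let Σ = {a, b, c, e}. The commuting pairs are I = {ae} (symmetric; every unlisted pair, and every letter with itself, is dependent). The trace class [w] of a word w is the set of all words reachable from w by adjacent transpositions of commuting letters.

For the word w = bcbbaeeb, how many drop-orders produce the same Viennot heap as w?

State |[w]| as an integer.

#0=b has no predecessor
#1=c depends on [0:b]
#2=b depends on [1:c]
#3=b depends on [2:b]
#4=a depends on [3:b]
#5=e depends on [3:b]
#6=e depends on [5:e]
#7=b depends on [4:a, 6:e]
sources: [0:b]
N(rest) = Σ N(rest − s) over sources s of rest; N(one piece) = 1:
  size 1 → [7]=1
  size 2 → [4,7]=1  [6,7]=1
  size 3 → [4,6,7]=2  [5,6,7]=1
  size 4 → [4,5,6,7]=3
  size 5 → [3,4,5,6,7]=3
  size 6 → [2,3,4,5,6,7]=3
  first=0(b) contributes 3

3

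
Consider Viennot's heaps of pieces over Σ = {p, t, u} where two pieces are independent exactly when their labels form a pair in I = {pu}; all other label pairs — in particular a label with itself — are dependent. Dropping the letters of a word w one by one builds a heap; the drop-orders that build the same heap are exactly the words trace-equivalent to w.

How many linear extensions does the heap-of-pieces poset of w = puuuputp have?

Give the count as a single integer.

0(p) covers ∅
1(u) covers ∅
2(u) covers 1:u
3(u) covers 2:u
4(p) covers 0:p
5(u) covers 3:u
6(t) covers 4:p, 5:u
7(p) covers 6:t
floor of heap: 0:p, 1:u
completions by unplaced set U, small U first (add the entries for U minus each lowest piece of U):
  |U|=1: {7}:1
  |U|=2: {6,7}:1
  |U|=3: {4,6,7}:1  {5,6,7}:1
  |U|=4: {0,4,6,7}:1  {3,5,6,7}:1  {4,5,6,7}:2
  |U|=5: {0,4,5,6,7}:3  {2,3,5,6,7}:1  {3,4,5,6,7}:3
  |U|=6: {0,3,4,5,6,7}:6  {1,2,3,5,6,7}:1  {2,3,4,5,6,7}:4
  start at 0(p): 5
  start at 1(u): 10
sum over floor = 15

15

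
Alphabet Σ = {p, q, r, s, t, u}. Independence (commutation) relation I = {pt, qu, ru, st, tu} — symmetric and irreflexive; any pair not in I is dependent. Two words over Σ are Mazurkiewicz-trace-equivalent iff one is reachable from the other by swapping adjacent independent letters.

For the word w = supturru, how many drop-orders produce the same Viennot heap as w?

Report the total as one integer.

28

#0=s has no predecessor
#1=u depends on [0:s]
#2=p depends on [1:u]
#3=t has no predecessor
#4=u depends on [2:p]
#5=r depends on [2:p, 3:t]
#6=r depends on [5:r]
#7=u depends on [4:u]
sources: [0:s, 3:t]
N(rest) = Σ N(rest − s) over sources s of rest; N(one piece) = 1:
  size 1 → [6]=1  [7]=1
  size 2 → [4,7]=1  [5,6]=1  [6,7]=2
  size 3 → [3,5,6]=1  [4,6,7]=3  [5,6,7]=3
  size 4 → [3,5,6,7]=4  [4,5,6,7]=6
  size 5 → [2,4,5,6,7]=6  [3,4,5,6,7]=10
  size 6 → [1,2,4,5,6,7]=6  [2,3,4,5,6,7]=16
  first=0(s) contributes 22
  first=3(t) contributes 6
|[w]| = 28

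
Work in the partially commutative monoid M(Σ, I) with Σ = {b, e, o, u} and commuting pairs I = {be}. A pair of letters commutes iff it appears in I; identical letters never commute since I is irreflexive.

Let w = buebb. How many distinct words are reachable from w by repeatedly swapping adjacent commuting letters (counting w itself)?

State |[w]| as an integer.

drop 0:b onto floor
drop 1:u onto {0:b}
drop 2:e onto {1:u}
drop 3:b onto {1:u}
drop 4:b onto {3:b}
ground layer = {0:b}
drop-orders for the pieces not yet dropped (sum over which currently-grounded one goes next):
  1 to go: {2} 1  {4} 1
  2 to go: {2,4} 2  {3,4} 1
  3 to go: {2,3,4} 3
  if 0:b drops first: 3 orders

3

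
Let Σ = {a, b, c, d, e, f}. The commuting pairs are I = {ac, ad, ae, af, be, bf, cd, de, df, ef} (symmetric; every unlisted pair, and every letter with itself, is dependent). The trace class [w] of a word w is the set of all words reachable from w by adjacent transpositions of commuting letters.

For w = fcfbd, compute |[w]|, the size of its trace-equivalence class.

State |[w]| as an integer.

0(f) covers ∅
1(c) covers 0:f
2(f) covers 1:c
3(b) covers 1:c
4(d) covers 3:b
floor of heap: 0:f
completions by unplaced set U, small U first (add the entries for U minus each lowest piece of U):
  |U|=1: {2}:1  {4}:1
  |U|=2: {2,4}:2  {3,4}:1
  |U|=3: {2,3,4}:3
  start at 0(f): 3

3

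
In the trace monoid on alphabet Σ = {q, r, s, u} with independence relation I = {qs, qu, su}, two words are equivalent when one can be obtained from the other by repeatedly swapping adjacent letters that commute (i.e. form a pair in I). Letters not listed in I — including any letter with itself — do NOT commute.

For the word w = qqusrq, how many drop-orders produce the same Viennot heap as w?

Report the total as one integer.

drop 0:q onto floor
drop 1:q onto {0:q}
drop 2:u onto floor
drop 3:s onto floor
drop 4:r onto {1:q, 2:u, 3:s}
drop 5:q onto {4:r}
ground layer = {0:q, 2:u, 3:s}
drop-orders for the pieces not yet dropped (sum over which currently-grounded one goes next):
  1 to go: {5} 1
  2 to go: {4,5} 1
  3 to go: {1,4,5} 1  {2,4,5} 1  {3,4,5} 1
  4 to go: {0,1,4,5} 1  {1,2,4,5} 2  {1,3,4,5} 2  {2,3,4,5} 2
  if 0:q drops first: 6 orders
  if 2:u drops first: 3 orders
  if 3:s drops first: 3 orders
heap linearizations: 12

12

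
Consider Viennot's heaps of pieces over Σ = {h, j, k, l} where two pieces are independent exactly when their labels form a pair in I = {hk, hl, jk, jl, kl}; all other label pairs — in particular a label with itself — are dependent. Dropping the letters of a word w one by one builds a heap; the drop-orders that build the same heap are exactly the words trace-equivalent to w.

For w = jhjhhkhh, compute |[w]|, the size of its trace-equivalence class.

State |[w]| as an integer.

8

0(j) covers ∅
1(h) covers 0:j
2(j) covers 1:h
3(h) covers 2:j
4(h) covers 3:h
5(k) covers ∅
6(h) covers 4:h
7(h) covers 6:h
floor of heap: 0:j, 5:k
completions by unplaced set U, small U first (add the entries for U minus each lowest piece of U):
  |U|=1: {5}:1  {7}:1
  |U|=2: {5,7}:2  {6,7}:1
  |U|=3: {4,6,7}:1  {5,6,7}:3
  |U|=4: {3,4,6,7}:1  {4,5,6,7}:4
  |U|=5: {2,3,4,6,7}:1  {3,4,5,6,7}:5
  |U|=6: {1,2,3,4,6,7}:1  {2,3,4,5,6,7}:6
  start at 0(j): 7
  start at 5(k): 1
sum over floor = 8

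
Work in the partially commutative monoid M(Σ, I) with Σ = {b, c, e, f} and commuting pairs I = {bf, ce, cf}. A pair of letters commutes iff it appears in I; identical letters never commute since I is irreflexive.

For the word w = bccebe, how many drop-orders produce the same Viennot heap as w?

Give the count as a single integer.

3

drop 0:b onto floor
drop 1:c onto {0:b}
drop 2:c onto {1:c}
drop 3:e onto {0:b}
drop 4:b onto {2:c, 3:e}
drop 5:e onto {4:b}
ground layer = {0:b}
drop-orders for the pieces not yet dropped (sum over which currently-grounded one goes next):
  1 to go: {5} 1
  2 to go: {4,5} 1
  3 to go: {2,4,5} 1  {3,4,5} 1
  4 to go: {1,2,4,5} 1  {2,3,4,5} 2
  if 0:b drops first: 3 orders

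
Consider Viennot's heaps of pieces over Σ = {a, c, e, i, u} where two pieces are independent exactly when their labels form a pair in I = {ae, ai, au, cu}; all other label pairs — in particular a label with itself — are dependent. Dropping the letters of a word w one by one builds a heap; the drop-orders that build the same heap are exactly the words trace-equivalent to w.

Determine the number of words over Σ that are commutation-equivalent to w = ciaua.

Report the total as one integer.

6

drop 0:c onto floor
drop 1:i onto {0:c}
drop 2:a onto {0:c}
drop 3:u onto {1:i}
drop 4:a onto {2:a}
ground layer = {0:c}
drop-orders for the pieces not yet dropped (sum over which currently-grounded one goes next):
  1 to go: {3} 1  {4} 1
  2 to go: {1,3} 1  {2,4} 1  {3,4} 2
  3 to go: {1,3,4} 3  {2,3,4} 3
  if 0:c drops first: 6 orders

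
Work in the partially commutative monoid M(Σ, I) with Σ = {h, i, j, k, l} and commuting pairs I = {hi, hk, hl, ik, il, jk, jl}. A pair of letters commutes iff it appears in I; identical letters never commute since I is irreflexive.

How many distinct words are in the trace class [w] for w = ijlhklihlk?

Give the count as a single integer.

drop 0:i onto floor
drop 1:j onto {0:i}
drop 2:l onto floor
drop 3:h onto {1:j}
drop 4:k onto {2:l}
drop 5:l onto {4:k}
drop 6:i onto {1:j}
drop 7:h onto {3:h}
drop 8:l onto {5:l}
drop 9:k onto {8:l}
ground layer = {0:i, 2:l}
drop-orders for the pieces not yet dropped (sum over which currently-grounded one goes next):
  1 to go: {6} 1  {7} 1  {9} 1
  2 to go: {3,7} 1  {6,7} 2  {6,9} 2  {7,9} 2  {8,9} 1
  3 to go: {3,6,7} 3  {3,7,9} 3  {5,8,9} 1  {6,7,9} 6  {6,8,9} 3  {7,8,9} 3
  4 to go: {1,3,6,7} 3  {3,6,7,9} 12  {3,7,8,9} 6  {4,5,8,9} 1  {5,6,8,9} 4  {5,7,8,9} 4  {6,7,8,9} 12
  5 to go: {0,1,3,6,7} 3  {1,3,6,7,9} 15  {2,4,5,8,9} 1  {3,5,7,8,9} 10  {3,6,7,8,9} 30  {4,5,6,8,9} 5  {4,5,7,8,9} 5  {5,6,7,8,9} 20
  6 to go: {0,1,3,6,7,9} 18  {1,3,6,7,8,9} 45  {2,4,5,6,8,9} 6  {2,4,5,7,8,9} 6  {3,4,5,7,8,9} 15  {3,5,6,7,8,9} 60  {4,5,6,7,8,9} 30
  7 to go: {0,1,3,6,7,8,9} 63  {1,3,5,6,7,8,9} 105  {2,3,4,5,7,8,9} 21  {2,4,5,6,7,8,9} 42  {3,4,5,6,7,8,9} 105
  8 to go: {0,1,3,5,6,7,8,9} 168  {1,3,4,5,6,7,8,9} 210  {2,3,4,5,6,7,8,9} 168
  if 0:i drops first: 378 orders
  if 2:l drops first: 378 orders
heap linearizations: 756

756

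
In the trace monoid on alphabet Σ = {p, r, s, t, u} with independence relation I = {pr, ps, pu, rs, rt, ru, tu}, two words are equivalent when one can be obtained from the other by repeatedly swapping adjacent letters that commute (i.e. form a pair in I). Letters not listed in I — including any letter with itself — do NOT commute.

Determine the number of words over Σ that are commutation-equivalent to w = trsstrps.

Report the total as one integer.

56

piece 0:t — minimal
piece 1:r — minimal
piece 2:s rests on {0:t}
piece 3:s rests on {2:s}
piece 4:t rests on {3:s}
piece 5:r rests on {1:r}
piece 6:p rests on {4:t}
piece 7:s rests on {4:t}
minimal pieces: {0:t, 1:r}
ways to finish when only these pieces remain (= sum over removing one remaining piece with nothing left below it):
  1 left: {5}→1  {6}→1  {7}→1
  2 left: {1,5}→1  {5,6}→2  {5,7}→2  {6,7}→2
  3 left: {1,5,6}→3  {1,5,7}→3  {4,6,7}→2  {5,6,7}→6
  4 left: {1,5,6,7}→12  {3,4,6,7}→2  {4,5,6,7}→8
  5 left: {1,4,5,6,7}→20  {2,3,4,6,7}→2  {3,4,5,6,7}→10
  6 left: {0,2,3,4,6,7}→2  {1,3,4,5,6,7}→30  {2,3,4,5,6,7}→12
  placing 0:t first → 42 extensions
  placing 1:r first → 14 extensions
total linear extensions = 56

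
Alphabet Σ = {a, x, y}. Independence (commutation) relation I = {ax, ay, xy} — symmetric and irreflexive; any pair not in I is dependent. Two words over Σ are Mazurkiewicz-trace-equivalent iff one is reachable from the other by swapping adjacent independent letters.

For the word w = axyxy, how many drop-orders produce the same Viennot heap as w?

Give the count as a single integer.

30

drop 0:a onto floor
drop 1:x onto floor
drop 2:y onto floor
drop 3:x onto {1:x}
drop 4:y onto {2:y}
ground layer = {0:a, 1:x, 2:y}
drop-orders for the pieces not yet dropped (sum over which currently-grounded one goes next):
  1 to go: {0} 1  {3} 1  {4} 1
  2 to go: {0,3} 2  {0,4} 2  {1,3} 1  {2,4} 1  {3,4} 2
  3 to go: {0,1,3} 3  {0,2,4} 3  {0,3,4} 6  {1,3,4} 3  {2,3,4} 3
  if 0:a drops first: 6 orders
  if 1:x drops first: 12 orders
  if 2:y drops first: 12 orders
heap linearizations: 30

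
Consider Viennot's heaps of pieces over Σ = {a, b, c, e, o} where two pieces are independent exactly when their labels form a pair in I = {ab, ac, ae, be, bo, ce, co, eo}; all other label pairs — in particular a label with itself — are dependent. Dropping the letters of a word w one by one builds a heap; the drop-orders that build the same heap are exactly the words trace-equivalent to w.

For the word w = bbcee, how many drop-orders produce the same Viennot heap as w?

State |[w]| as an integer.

drop 0:b onto floor
drop 1:b onto {0:b}
drop 2:c onto {1:b}
drop 3:e onto floor
drop 4:e onto {3:e}
ground layer = {0:b, 3:e}
drop-orders for the pieces not yet dropped (sum over which currently-grounded one goes next):
  1 to go: {2} 1  {4} 1
  2 to go: {1,2} 1  {2,4} 2  {3,4} 1
  3 to go: {0,1,2} 1  {1,2,4} 3  {2,3,4} 3
  if 0:b drops first: 6 orders
  if 3:e drops first: 4 orders
heap linearizations: 10

10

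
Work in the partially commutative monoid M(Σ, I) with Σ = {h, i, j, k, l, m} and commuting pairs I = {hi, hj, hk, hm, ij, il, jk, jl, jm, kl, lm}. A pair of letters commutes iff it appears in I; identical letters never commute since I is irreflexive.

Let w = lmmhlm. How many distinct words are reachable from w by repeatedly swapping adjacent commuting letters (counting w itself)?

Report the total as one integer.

20

piece 0:l — minimal
piece 1:m — minimal
piece 2:m rests on {1:m}
piece 3:h rests on {0:l}
piece 4:l rests on {3:h}
piece 5:m rests on {2:m}
minimal pieces: {0:l, 1:m}
ways to finish when only these pieces remain (= sum over removing one remaining piece with nothing left below it):
  1 left: {4}→1  {5}→1
  2 left: {2,5}→1  {3,4}→1  {4,5}→2
  3 left: {0,3,4}→1  {1,2,5}→1  {2,4,5}→3  {3,4,5}→3
  4 left: {0,3,4,5}→4  {1,2,4,5}→4  {2,3,4,5}→6
  placing 0:l first → 10 extensions
  placing 1:m first → 10 extensions
total linear extensions = 20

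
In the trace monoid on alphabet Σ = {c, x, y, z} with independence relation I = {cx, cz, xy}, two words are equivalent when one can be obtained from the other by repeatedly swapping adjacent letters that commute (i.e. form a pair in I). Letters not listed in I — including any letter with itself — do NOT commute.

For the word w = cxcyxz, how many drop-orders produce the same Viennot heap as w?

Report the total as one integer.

0(c) covers ∅
1(x) covers ∅
2(c) covers 0:c
3(y) covers 2:c
4(x) covers 1:x
5(z) covers 3:y, 4:x
floor of heap: 0:c, 1:x
completions by unplaced set U, small U first (add the entries for U minus each lowest piece of U):
  |U|=1: {5}:1
  |U|=2: {3,5}:1  {4,5}:1
  |U|=3: {1,4,5}:1  {2,3,5}:1  {3,4,5}:2
  |U|=4: {0,2,3,5}:1  {1,3,4,5}:3  {2,3,4,5}:3
  start at 0(c): 6
  start at 1(x): 4
sum over floor = 10

10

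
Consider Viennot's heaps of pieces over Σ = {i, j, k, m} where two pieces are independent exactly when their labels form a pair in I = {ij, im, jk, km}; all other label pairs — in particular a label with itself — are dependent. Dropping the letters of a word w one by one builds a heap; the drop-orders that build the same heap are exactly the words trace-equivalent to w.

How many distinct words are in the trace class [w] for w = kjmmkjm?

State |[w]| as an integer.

21

piece 0:k — minimal
piece 1:j — minimal
piece 2:m rests on {1:j}
piece 3:m rests on {2:m}
piece 4:k rests on {0:k}
piece 5:j rests on {3:m}
piece 6:m rests on {5:j}
minimal pieces: {0:k, 1:j}
ways to finish when only these pieces remain (= sum over removing one remaining piece with nothing left below it):
  1 left: {4}→1  {6}→1
  2 left: {0,4}→1  {4,6}→2  {5,6}→1
  3 left: {0,4,6}→3  {3,5,6}→1  {4,5,6}→3
  4 left: {0,4,5,6}→6  {2,3,5,6}→1  {3,4,5,6}→4
  5 left: {0,3,4,5,6}→10  {1,2,3,5,6}→1  {2,3,4,5,6}→5
  placing 0:k first → 6 extensions
  placing 1:j first → 15 extensions
total linear extensions = 21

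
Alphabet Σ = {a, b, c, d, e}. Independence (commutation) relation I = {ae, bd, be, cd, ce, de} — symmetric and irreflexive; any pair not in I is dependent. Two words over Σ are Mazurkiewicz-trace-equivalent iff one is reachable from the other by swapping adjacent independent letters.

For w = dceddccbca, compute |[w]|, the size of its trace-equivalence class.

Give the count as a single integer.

560

0(d) covers ∅
1(c) covers ∅
2(e) covers ∅
3(d) covers 0:d
4(d) covers 3:d
5(c) covers 1:c
6(c) covers 5:c
7(b) covers 6:c
8(c) covers 7:b
9(a) covers 4:d, 8:c
floor of heap: 0:d, 1:c, 2:e
completions by unplaced set U, small U first (add the entries for U minus each lowest piece of U):
  |U|=1: {2}:1  {9}:1
  |U|=2: {2,9}:2  {4,9}:1  {8,9}:1
  |U|=3: {2,4,9}:3  {2,8,9}:3  {3,4,9}:1  {4,8,9}:2  {7,8,9}:1
  |U|=4: {0,3,4,9}:1  {2,3,4,9}:4  {2,4,8,9}:8  {2,7,8,9}:4  {3,4,8,9}:3  {4,7,8,9}:3  {6,7,8,9}:1
  |U|=5: {0,2,3,4,9}:5  {0,3,4,8,9}:4  {2,3,4,8,9}:15  {2,4,7,8,9}:15  {2,6,7,8,9}:5  {3,4,7,8,9}:6  {4,6,7,8,9}:4  {5,6,7,8,9}:1
  |U|=6: {0,2,3,4,8,9}:24  {0,3,4,7,8,9}:10  {1,5,6,7,8,9}:1  {2,3,4,7,8,9}:36  {2,4,6,7,8,9}:24  {2,5,6,7,8,9}:6  {3,4,6,7,8,9}:10  {4,5,6,7,8,9}:5
  |U|=7: {0,2,3,4,7,8,9}:70  {0,3,4,6,7,8,9}:20  {1,2,5,6,7,8,9}:7  {1,4,5,6,7,8,9}:6  {2,3,4,6,7,8,9}:70  {2,4,5,6,7,8,9}:35  {3,4,5,6,7,8,9}:15
  |U|=8: {0,2,3,4,6,7,8,9}:160  {0,3,4,5,6,7,8,9}:35  {1,2,4,5,6,7,8,9}:48  {1,3,4,5,6,7,8,9}:21  {2,3,4,5,6,7,8,9}:120
  start at 0(d): 189
  start at 1(c): 315
  start at 2(e): 56
sum over floor = 560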